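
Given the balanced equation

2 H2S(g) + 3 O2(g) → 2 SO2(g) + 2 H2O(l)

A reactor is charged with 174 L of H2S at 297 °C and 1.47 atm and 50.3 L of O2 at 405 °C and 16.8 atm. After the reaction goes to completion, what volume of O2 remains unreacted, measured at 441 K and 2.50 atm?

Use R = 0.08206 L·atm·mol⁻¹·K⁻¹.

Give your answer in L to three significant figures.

n(H2S) = PV/RT = (1.47 × 174) / (0.08206 × 570.15) = 5.467 mol
n(O2) = PV/RT = (16.8 × 50.3) / (0.08206 × 678.15) = 15.19 mol
For 5.467 mol H2S, stoichiometry requires (3/2) × 5.467 = 8.200 mol O2; 15.19 mol is available, so H2S is limiting.
n(O2) consumed = (3/2) × 5.467 = 8.200 mol; remaining = 15.19 − 8.200 = 6.990 mol
V(O2) = nRT/P = 6.990 × 0.08206 × 441 / 2.50 = 101.2 L

101 L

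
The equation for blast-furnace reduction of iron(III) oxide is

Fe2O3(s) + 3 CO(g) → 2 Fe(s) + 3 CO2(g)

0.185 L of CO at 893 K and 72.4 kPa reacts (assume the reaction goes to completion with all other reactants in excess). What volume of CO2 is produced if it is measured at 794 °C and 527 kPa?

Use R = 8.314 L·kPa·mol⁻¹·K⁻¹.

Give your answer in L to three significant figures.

n(CO) = PV/RT = (72.4 × 0.185) / (8.314 × 893) = 0.001804 mol
n(CO2) = (3/3) × 0.001804 = 0.001804 mol
V = nRT/P = 0.001804 × 8.314 × 1067.15 / 527 = 0.03037 L

0.0304 L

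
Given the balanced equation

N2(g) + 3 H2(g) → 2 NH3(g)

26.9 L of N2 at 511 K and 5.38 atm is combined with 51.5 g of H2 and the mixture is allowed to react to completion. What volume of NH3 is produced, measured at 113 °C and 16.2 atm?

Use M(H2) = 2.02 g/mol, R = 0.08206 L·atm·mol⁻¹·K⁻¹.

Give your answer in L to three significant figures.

n(N2) = PV/RT = (5.38 × 26.9) / (0.08206 × 511) = 3.451 mol
n(H2) = 51.5 / 2.02 = 25.50 mol
For 3.451 mol N2, stoichiometry requires (3/1) × 3.451 = 10.35 mol H2; 25.50 mol is available, so N2 is limiting.
n(NH3) = (2/1) × 3.451 = 6.902 mol
V(NH3) = nRT/P = 6.902 × 0.08206 × 386.15 / 16.2 = 13.50 L

13.5 L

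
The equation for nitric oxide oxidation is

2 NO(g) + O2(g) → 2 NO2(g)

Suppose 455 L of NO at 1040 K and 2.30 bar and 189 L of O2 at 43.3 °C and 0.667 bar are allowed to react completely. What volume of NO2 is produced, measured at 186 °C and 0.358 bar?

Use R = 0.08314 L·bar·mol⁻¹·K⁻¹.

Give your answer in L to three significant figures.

1020 L

n(NO) = PV/RT = (2.30 × 455) / (0.08314 × 1040) = 12.10 mol
n(O2) = PV/RT = (0.667 × 189) / (0.08314 × 316.45) = 4.792 mol
For 12.10 mol NO, stoichiometry requires (1/2) × 12.10 = 6.050 mol O2; 4.792 mol is available, so O2 is limiting.
n(NO2) = (2/1) × 4.792 = 9.584 mol
V(NO2) = nRT/P = 9.584 × 0.08314 × 459.15 / 0.358 = 1022 L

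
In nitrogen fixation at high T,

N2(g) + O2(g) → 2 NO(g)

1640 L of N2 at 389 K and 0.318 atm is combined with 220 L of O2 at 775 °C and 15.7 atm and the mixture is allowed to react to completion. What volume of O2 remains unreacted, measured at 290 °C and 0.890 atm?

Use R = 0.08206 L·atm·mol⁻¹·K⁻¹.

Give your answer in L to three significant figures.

n(N2) = PV/RT = (0.318 × 1640) / (0.08206 × 389) = 16.34 mol
n(O2) = PV/RT = (15.7 × 220) / (0.08206 × 1048.15) = 40.16 mol
For 16.34 mol N2, stoichiometry requires (1/1) × 16.34 = 16.34 mol O2; 40.16 mol is available, so N2 is limiting.
n(O2) consumed = (1/1) × 16.34 = 16.34 mol; remaining = 40.16 − 16.34 = 23.82 mol
V(O2) = nRT/P = 23.82 × 0.08206 × 563.15 / 0.890 = 1237 L

1240 L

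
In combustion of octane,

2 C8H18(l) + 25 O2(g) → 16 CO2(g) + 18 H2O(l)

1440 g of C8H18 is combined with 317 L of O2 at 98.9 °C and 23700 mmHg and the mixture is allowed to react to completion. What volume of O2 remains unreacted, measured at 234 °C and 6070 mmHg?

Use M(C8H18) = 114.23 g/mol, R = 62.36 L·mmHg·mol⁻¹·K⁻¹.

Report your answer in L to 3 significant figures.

866 L

n(C8H18) = 1440 / 114.23 = 12.61 mol
n(O2) = PV/RT = (23700 × 317) / (62.36 × 372.05) = 323.8 mol
For 12.61 mol C8H18, stoichiometry requires (25/2) × 12.61 = 157.6 mol O2; 323.8 mol is available, so C8H18 is limiting.
n(O2) consumed = (25/2) × 12.61 = 157.6 mol; remaining = 323.8 − 157.6 = 166.2 mol
V(O2) = nRT/P = 166.2 × 62.36 × 507.15 / 6070 = 865.9 L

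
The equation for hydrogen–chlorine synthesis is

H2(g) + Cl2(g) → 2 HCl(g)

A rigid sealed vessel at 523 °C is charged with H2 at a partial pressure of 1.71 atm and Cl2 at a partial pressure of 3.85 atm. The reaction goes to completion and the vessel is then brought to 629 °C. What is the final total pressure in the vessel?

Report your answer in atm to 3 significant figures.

With V and T fixed, P_i ∝ n_i, so the mole ratios apply directly to partial pressures at 523 °C.
P(Cl2) required for 1.71 atm of H2 = (1/1) × 1.71 = 1.710 atm; available 3.85 atm, so H2 is limiting.
P(Cl2) remaining = 3.85 − (1/1) × 1.71 = 2.140 atm
P(gaseous products) = (2)/1 × 1.71 = 3.420 atm
P_total at 523 °C = 2.140 + 3.420 = 5.560 atm
Scaling to 629 °C: P = 5.560 × 902.15/796.15 = 6.300 atm

6.30 atm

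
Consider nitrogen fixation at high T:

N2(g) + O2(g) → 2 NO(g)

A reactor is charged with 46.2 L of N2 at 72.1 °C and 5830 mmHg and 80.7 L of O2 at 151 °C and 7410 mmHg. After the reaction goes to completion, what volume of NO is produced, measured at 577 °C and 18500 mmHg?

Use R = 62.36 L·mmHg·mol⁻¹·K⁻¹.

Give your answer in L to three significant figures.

n(N2) = PV/RT = (5830 × 46.2) / (62.36 × 345.25) = 12.51 mol
n(O2) = PV/RT = (7410 × 80.7) / (62.36 × 424.15) = 22.61 mol
For 12.51 mol N2, stoichiometry requires (1/1) × 12.51 = 12.51 mol O2; 22.61 mol is available, so N2 is limiting.
n(NO) = (2/1) × 12.51 = 25.02 mol
V(NO) = nRT/P = 25.02 × 62.36 × 850.15 / 18500 = 71.70 L

71.7 L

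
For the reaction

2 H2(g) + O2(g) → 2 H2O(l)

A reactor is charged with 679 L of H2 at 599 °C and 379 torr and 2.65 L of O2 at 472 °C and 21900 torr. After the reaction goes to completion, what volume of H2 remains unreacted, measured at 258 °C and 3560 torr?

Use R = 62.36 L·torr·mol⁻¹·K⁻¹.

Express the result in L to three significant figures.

n(H2) = PV/RT = (379 × 679) / (62.36 × 872.15) = 4.732 mol
n(O2) = PV/RT = (21900 × 2.65) / (62.36 × 745.15) = 1.249 mol
For 4.732 mol H2, stoichiometry requires (1/2) × 4.732 = 2.366 mol O2; 1.249 mol is available, so O2 is limiting.
n(H2) consumed = (2/1) × 1.249 = 2.498 mol; remaining = 4.732 − 2.498 = 2.234 mol
V(H2) = nRT/P = 2.234 × 62.36 × 531.15 / 3560 = 20.79 L

20.8 L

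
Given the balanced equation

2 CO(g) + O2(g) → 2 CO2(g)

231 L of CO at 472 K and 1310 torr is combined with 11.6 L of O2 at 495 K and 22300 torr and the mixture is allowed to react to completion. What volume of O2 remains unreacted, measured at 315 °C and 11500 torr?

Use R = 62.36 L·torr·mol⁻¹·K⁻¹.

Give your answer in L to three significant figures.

10.3 L

n(CO) = PV/RT = (1310 × 231) / (62.36 × 472) = 10.28 mol
n(O2) = PV/RT = (22300 × 11.6) / (62.36 × 495) = 8.380 mol
For 10.28 mol CO, stoichiometry requires (1/2) × 10.28 = 5.140 mol O2; 8.380 mol is available, so CO is limiting.
n(O2) consumed = (1/2) × 10.28 = 5.140 mol; remaining = 8.380 − 5.140 = 3.240 mol
V(O2) = nRT/P = 3.240 × 62.36 × 588.15 / 11500 = 10.33 L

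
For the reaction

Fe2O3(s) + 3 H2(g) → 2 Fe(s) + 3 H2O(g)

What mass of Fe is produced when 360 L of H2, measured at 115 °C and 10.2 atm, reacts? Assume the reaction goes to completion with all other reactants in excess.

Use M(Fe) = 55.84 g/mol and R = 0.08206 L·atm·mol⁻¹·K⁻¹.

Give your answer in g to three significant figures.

4290 g

n(H2) = PV/RT = (10.2 × 360) / (0.08206 × 388.15) = 115.3 mol
n(Fe) = (2/3) × 115.3 = 76.87 mol
m(Fe) = 76.87 × 55.84 = 4292 g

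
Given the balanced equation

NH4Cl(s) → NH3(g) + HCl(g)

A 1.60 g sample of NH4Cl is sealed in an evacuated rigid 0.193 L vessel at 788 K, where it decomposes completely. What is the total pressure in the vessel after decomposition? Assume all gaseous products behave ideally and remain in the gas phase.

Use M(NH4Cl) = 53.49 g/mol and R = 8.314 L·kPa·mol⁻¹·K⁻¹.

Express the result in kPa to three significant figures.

2030 kPa

n(NH4Cl) = 1.60 / 53.49 = 0.02991 mol
n(gas produced) = (2/1) × 0.02991 = 0.05982 mol
P = nRT/V = 0.05982 × 8.314 × 788 / 0.193 = 2031 kPa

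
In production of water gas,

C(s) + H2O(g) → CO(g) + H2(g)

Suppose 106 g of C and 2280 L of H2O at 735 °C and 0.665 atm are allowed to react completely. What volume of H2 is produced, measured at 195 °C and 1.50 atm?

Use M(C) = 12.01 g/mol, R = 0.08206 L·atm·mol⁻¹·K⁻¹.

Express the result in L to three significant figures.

226 L

n(C) = 106 / 12.01 = 8.826 mol
n(H2O) = PV/RT = (0.665 × 2280) / (0.08206 × 1008.15) = 18.33 mol
For 8.826 mol C, stoichiometry requires (1/1) × 8.826 = 8.826 mol H2O; 18.33 mol is available, so C is limiting.
n(H2) = (1/1) × 8.826 = 8.826 mol
V(H2) = nRT/P = 8.826 × 0.08206 × 468.15 / 1.50 = 226.0 L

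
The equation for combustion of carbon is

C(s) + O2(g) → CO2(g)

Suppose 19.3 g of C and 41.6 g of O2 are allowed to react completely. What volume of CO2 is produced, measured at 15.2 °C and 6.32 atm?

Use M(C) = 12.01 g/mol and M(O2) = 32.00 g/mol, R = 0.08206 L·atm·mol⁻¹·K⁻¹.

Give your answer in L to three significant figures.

4.87 L

n(C) = 19.3 / 12.01 = 1.607 mol
n(O2) = 41.6 / 32.00 = 1.300 mol
For 1.607 mol C, stoichiometry requires (1/1) × 1.607 = 1.607 mol O2; 1.300 mol is available, so O2 is limiting.
n(CO2) = (1/1) × 1.300 = 1.300 mol
V(CO2) = nRT/P = 1.300 × 0.08206 × 288.35 / 6.32 = 4.867 L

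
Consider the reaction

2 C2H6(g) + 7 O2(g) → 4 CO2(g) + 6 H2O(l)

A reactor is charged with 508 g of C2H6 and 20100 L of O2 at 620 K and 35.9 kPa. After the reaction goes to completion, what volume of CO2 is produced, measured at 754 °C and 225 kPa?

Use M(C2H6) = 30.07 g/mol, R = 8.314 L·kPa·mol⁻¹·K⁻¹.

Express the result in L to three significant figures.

n(C2H6) = 508 / 30.07 = 16.89 mol
n(O2) = PV/RT = (35.9 × 20100) / (8.314 × 620) = 140.0 mol
For 16.89 mol C2H6, stoichiometry requires (7/2) × 16.89 = 59.12 mol O2; 140.0 mol is available, so C2H6 is limiting.
n(CO2) = (4/2) × 16.89 = 33.78 mol
V(CO2) = nRT/P = 33.78 × 8.314 × 1027.15 / 225 = 1282 L

1280 L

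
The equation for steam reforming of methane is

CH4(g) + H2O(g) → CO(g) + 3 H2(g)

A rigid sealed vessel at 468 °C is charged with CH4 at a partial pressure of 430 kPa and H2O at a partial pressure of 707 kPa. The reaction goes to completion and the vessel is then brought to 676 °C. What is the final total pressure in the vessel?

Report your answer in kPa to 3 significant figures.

2560 kPa

Because the vessel is rigid and T is held at 468 °C, work the stoichiometry in partial pressures (P_i = n_iRT/V).
P(H2O) required for 430 kPa of CH4 = (1/1) × 430 = 430.0 kPa; available 707 kPa, so CH4 is limiting.
P(H2O) remaining = 707 − (1/1) × 430 = 277.0 kPa
P(gaseous products) = (1+3)/1 × 430 = 1720 kPa
P_total at 468 °C = 277.0 + 1720 = 1997 kPa
Scaling to 676 °C: P = 1997 × 949.15/741.15 = 2557 kPa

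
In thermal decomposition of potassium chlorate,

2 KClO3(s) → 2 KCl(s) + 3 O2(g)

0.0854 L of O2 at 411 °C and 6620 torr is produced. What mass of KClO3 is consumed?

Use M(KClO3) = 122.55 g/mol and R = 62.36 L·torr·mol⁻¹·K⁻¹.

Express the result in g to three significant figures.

n(O2) = PV/RT = (6620 × 0.0854) / (62.36 × 684.15) = 0.01325 mol
n(KClO3) = (2/3) × 0.01325 = 0.008833 mol
m(KClO3) = 0.008833 × 122.55 = 1.082 g

1.08 g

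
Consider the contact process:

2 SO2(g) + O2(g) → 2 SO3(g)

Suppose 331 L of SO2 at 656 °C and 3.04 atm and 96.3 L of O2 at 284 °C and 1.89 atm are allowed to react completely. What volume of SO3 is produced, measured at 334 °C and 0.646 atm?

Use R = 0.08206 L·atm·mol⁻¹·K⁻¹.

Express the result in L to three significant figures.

614 L

n(SO2) = PV/RT = (3.04 × 331) / (0.08206 × 929.15) = 13.20 mol
n(O2) = PV/RT = (1.89 × 96.3) / (0.08206 × 557.15) = 3.981 mol
For 13.20 mol SO2, stoichiometry requires (1/2) × 13.20 = 6.600 mol O2; 3.981 mol is available, so O2 is limiting.
n(SO3) = (2/1) × 3.981 = 7.962 mol
V(SO3) = nRT/P = 7.962 × 0.08206 × 607.15 / 0.646 = 614.1 L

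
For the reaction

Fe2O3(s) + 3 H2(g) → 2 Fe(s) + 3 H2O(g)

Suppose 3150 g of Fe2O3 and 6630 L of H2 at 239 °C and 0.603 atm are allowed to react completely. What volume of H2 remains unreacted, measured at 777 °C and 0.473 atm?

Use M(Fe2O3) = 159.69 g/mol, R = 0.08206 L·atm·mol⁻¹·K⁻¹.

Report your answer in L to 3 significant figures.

n(Fe2O3) = 3150 / 159.69 = 19.73 mol
n(H2) = PV/RT = (0.603 × 6630) / (0.08206 × 512.15) = 95.13 mol
For 19.73 mol Fe2O3, stoichiometry requires (3/1) × 19.73 = 59.19 mol H2; 95.13 mol is available, so Fe2O3 is limiting.
n(H2) consumed = (3/1) × 19.73 = 59.19 mol; remaining = 95.13 − 59.19 = 35.94 mol
V(H2) = nRT/P = 35.94 × 0.08206 × 1050.15 / 0.473 = 6548 L

6550 L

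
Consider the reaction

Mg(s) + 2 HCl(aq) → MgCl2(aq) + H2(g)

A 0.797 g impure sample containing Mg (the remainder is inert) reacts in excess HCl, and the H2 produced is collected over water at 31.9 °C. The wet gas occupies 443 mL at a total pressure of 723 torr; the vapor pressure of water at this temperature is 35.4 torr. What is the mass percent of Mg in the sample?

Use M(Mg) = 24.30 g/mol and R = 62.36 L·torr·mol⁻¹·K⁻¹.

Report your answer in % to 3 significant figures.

48.8 %

P(H2) = 723 − 35.4 = 687.6 torr
n(H2) = PV/RT = (687.6 × 0.4430) / (62.36 × 305.05) = 0.01601 mol
n(Mg) = (1/1) × 0.01601 = 0.01601 mol
m(Mg) = 0.01601 × 24.30 = 0.3890 g
%Mg = 0.3890 / 0.797 × 100 = 48.81%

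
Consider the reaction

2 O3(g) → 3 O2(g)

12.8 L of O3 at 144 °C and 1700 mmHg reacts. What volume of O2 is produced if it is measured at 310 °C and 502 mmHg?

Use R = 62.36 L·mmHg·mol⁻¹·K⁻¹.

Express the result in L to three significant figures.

90.9 L

n(O3) = PV/RT = (1700 × 12.8) / (62.36 × 417.15) = 0.8365 mol
n(O2) = (3/2) × 0.8365 = 1.255 mol
V = nRT/P = 1.255 × 62.36 × 583.15 / 502 = 90.91 L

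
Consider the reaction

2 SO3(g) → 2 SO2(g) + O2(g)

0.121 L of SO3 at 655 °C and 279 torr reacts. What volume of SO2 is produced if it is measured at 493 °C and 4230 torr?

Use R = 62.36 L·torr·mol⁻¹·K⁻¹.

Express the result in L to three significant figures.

n(SO3) = PV/RT = (279 × 0.121) / (62.36 × 928.15) = 0.0005833 mol
n(SO2) = (2/2) × 0.0005833 = 0.0005833 mol
V = nRT/P = 0.0005833 × 62.36 × 766.15 / 4230 = 0.006588 L

0.00659 L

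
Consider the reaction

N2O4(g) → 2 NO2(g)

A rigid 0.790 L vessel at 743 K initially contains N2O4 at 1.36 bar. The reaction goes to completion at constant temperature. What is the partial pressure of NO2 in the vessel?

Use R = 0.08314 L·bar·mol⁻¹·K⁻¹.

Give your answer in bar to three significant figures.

2.72 bar

n(N2O4)₀ = PV/RT = (1.36 × 0.790) / (0.08314 × 743) = 0.01739 mol
n(NO2) = (2/1) × 0.01739 = 0.03478 mol
P(NO2) = nRT/V = 0.03478 × 0.08314 × 743 / 0.790 = 2.720 bar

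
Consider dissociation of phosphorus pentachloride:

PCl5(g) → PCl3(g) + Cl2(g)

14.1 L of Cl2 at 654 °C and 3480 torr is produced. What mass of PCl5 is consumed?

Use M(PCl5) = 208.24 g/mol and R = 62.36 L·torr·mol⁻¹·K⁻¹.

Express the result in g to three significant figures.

n(Cl2) = PV/RT = (3480 × 14.1) / (62.36 × 927.15) = 0.8487 mol
n(PCl5) = (1/1) × 0.8487 = 0.8487 mol
m(PCl5) = 0.8487 × 208.24 = 176.7 g

177 g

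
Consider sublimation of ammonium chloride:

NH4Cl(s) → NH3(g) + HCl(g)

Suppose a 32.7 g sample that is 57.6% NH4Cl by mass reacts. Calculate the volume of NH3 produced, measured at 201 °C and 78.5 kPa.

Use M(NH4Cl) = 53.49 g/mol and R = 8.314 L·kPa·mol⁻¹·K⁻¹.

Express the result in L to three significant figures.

17.7 L

mass of NH4Cl = 32.7 × 57.6/100 = 18.84 g
n(NH4Cl) = 18.84 / 53.49 = 0.3522 mol
n(NH3) = (1/1) × 0.3522 = 0.3522 mol
V = nRT/P = 0.3522 × 8.314 × 474.15 / 78.5 = 17.69 L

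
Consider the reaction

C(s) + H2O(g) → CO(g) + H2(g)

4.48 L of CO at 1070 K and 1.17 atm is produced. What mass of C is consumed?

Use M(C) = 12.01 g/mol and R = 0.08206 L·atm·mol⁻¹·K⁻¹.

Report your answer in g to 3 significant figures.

n(CO) = PV/RT = (1.17 × 4.48) / (0.08206 × 1070) = 0.05970 mol
n(C) = (1/1) × 0.05970 = 0.05970 mol
m(C) = 0.05970 × 12.01 = 0.7170 g

0.717 g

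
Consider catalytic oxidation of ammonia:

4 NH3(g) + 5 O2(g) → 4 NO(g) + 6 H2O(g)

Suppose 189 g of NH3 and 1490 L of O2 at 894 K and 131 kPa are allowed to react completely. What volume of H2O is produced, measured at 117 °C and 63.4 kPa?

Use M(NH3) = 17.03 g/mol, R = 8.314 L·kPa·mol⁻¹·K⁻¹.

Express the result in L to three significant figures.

852 L

n(NH3) = 189 / 17.03 = 11.10 mol
n(O2) = PV/RT = (131 × 1490) / (8.314 × 894) = 26.26 mol
For 11.10 mol NH3, stoichiometry requires (5/4) × 11.10 = 13.88 mol O2; 26.26 mol is available, so NH3 is limiting.
n(H2O) = (6/4) × 11.10 = 16.65 mol
V(H2O) = nRT/P = 16.65 × 8.314 × 390.15 / 63.4 = 851.9 L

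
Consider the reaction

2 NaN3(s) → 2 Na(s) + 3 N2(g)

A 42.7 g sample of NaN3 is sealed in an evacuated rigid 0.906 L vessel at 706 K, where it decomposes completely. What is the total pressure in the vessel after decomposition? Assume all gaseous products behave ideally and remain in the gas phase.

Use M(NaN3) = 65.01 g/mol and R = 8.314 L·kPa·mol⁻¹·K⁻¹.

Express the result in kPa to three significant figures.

6380 kPa

n(NaN3) = 42.7 / 65.01 = 0.6568 mol
n(gas produced) = (3/2) × 0.6568 = 0.9852 mol
P = nRT/V = 0.9852 × 8.314 × 706 / 0.906 = 6383 kPa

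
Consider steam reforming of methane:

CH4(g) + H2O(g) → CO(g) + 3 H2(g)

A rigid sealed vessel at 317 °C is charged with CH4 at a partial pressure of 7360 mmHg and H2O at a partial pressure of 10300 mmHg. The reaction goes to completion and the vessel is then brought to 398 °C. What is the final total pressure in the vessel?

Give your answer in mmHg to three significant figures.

At constant V, partial pressures at 317 °C are proportional to moles, so apply stoichiometry directly to pressures.
P(H2O) required for 7360 mmHg of CH4 = (1/1) × 7360 = 7360 mmHg; available 10300 mmHg, so CH4 is limiting.
P(H2O) remaining = 10300 − (1/1) × 7360 = 2940 mmHg
P(gaseous products) = (1+3)/1 × 7360 = 29440 mmHg
P_total at 317 °C = 2940 + 29440 = 32380 mmHg
Scaling to 398 °C: P = 32380 × 671.15/590.15 = 36820 mmHg

36800 mmHg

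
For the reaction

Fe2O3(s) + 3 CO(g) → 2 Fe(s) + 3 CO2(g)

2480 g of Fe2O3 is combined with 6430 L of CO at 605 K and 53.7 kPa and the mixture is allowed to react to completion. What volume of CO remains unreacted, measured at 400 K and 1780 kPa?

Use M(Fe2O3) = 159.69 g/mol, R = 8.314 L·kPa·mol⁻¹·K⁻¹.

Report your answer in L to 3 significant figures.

41.2 L

n(Fe2O3) = 2480 / 159.69 = 15.53 mol
n(CO) = PV/RT = (53.7 × 6430) / (8.314 × 605) = 68.65 mol
For 15.53 mol Fe2O3, stoichiometry requires (3/1) × 15.53 = 46.59 mol CO; 68.65 mol is available, so Fe2O3 is limiting.
n(CO) consumed = (3/1) × 15.53 = 46.59 mol; remaining = 68.65 − 46.59 = 22.06 mol
V(CO) = nRT/P = 22.06 × 8.314 × 400 / 1780 = 41.22 L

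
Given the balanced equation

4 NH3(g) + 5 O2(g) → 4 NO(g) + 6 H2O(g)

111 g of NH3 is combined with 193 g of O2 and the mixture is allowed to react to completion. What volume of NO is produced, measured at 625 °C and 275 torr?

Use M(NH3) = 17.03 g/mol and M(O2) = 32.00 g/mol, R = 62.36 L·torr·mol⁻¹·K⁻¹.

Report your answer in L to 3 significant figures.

983 L

n(NH3) = 111 / 17.03 = 6.518 mol
n(O2) = 193 / 32.00 = 6.031 mol
For 6.518 mol NH3, stoichiometry requires (5/4) × 6.518 = 8.147 mol O2; 6.031 mol is available, so O2 is limiting.
n(NO) = (4/5) × 6.031 = 4.825 mol
V(NO) = nRT/P = 4.825 × 62.36 × 898.15 / 275 = 982.7 L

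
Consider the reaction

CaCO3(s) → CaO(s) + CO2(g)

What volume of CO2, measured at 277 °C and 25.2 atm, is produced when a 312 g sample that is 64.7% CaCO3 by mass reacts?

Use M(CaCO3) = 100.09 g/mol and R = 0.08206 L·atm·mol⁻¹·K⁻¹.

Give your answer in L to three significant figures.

mass of CaCO3 = 312 × 64.7/100 = 201.9 g
n(CaCO3) = 201.9 / 100.09 = 2.017 mol
n(CO2) = (1/1) × 2.017 = 2.017 mol
V = nRT/P = 2.017 × 0.08206 × 550.15 / 25.2 = 3.613 L

3.61 L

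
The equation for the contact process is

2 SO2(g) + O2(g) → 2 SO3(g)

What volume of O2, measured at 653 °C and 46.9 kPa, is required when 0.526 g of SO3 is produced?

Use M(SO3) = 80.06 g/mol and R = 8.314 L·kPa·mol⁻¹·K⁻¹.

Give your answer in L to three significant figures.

n(SO3) = 0.5260 / 80.06 = 0.006570 mol
n(O2) = (1/2) × 0.006570 = 0.003285 mol
V = nRT/P = 0.003285 × 8.314 × 926.15 / 46.9 = 0.5393 L

0.539 L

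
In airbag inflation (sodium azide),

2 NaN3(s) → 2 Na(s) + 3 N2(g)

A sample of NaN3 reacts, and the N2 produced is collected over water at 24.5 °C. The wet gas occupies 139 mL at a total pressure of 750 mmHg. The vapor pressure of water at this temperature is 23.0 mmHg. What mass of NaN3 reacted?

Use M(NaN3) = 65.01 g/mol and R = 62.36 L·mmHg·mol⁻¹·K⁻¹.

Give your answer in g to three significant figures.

0.236 g

P(N2) = 750 − 23.0 = 727.0 mmHg
n(N2) = PV/RT = (727.0 × 0.1390) / (62.36 × 297.65) = 0.005444 mol
n(NaN3) = (2/3) × 0.005444 = 0.003629 mol
m(NaN3) = 0.003629 × 65.01 = 0.2359 g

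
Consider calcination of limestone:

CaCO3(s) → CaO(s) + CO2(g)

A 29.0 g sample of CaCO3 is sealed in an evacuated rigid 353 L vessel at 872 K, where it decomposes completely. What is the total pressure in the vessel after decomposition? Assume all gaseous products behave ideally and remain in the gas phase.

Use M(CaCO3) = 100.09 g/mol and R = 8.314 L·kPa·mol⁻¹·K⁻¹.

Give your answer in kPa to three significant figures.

5.95 kPa

n(CaCO3) = 29.0 / 100.09 = 0.2897 mol
n(gas produced) = (1/1) × 0.2897 = 0.2897 mol
P = nRT/V = 0.2897 × 8.314 × 872 / 353 = 5.950 kPa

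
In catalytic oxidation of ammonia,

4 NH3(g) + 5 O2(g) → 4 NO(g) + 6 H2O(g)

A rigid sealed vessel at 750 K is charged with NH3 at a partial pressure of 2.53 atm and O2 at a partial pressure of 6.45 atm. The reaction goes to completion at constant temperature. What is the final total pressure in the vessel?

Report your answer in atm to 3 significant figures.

With V and T fixed, P_i ∝ n_i, so the mole ratios apply directly to partial pressures at 750 K.
P(O2) required for 2.53 atm of NH3 = (5/4) × 2.53 = 3.162 atm; available 6.45 atm, so NH3 is limiting.
P(O2) remaining = 6.45 − (5/4) × 2.53 = 3.288 atm
P(gaseous products) = (4+6)/4 × 2.53 = 6.325 atm
P_total at 750 K = 3.288 + 6.325 = 9.613 atm

9.61 atm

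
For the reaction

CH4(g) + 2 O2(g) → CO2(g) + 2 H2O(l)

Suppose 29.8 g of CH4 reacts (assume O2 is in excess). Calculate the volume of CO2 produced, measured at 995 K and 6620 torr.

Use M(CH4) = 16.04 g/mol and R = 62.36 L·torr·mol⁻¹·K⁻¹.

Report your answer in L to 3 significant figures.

n(CH4) = 29.80 / 16.04 = 1.858 mol
n(CO2) = (1/1) × 1.858 = 1.858 mol
V = nRT/P = 1.858 × 62.36 × 995 / 6620 = 17.41 L

17.4 L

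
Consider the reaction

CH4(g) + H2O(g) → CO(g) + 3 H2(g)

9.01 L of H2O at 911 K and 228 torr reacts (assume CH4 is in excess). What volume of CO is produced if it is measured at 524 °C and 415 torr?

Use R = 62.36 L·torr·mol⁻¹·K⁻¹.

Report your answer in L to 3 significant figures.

n(H2O) = PV/RT = (228 × 9.01) / (62.36 × 911) = 0.03616 mol
n(CO) = (1/1) × 0.03616 = 0.03616 mol
V = nRT/P = 0.03616 × 62.36 × 797.15 / 415 = 4.331 L

4.33 L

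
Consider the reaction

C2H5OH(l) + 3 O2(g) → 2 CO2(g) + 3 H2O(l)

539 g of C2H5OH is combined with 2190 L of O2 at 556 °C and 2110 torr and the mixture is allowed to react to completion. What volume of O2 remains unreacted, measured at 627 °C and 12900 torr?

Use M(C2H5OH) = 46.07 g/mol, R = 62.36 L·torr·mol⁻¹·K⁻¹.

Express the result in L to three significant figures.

236 L

n(C2H5OH) = 539 / 46.07 = 11.70 mol
n(O2) = PV/RT = (2110 × 2190) / (62.36 × 829.15) = 89.37 mol
For 11.70 mol C2H5OH, stoichiometry requires (3/1) × 11.70 = 35.10 mol O2; 89.37 mol is available, so C2H5OH is limiting.
n(O2) consumed = (3/1) × 11.70 = 35.10 mol; remaining = 89.37 − 35.10 = 54.27 mol
V(O2) = nRT/P = 54.27 × 62.36 × 900.15 / 12900 = 236.2 L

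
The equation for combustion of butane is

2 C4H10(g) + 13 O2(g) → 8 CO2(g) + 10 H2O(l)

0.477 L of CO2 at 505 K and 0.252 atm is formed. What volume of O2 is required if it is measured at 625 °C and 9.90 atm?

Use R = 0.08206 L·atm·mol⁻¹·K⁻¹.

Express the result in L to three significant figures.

n(CO2) = PV/RT = (0.252 × 0.477) / (0.08206 × 505) = 0.002901 mol
n(O2) = (13/8) × 0.002901 = 0.004714 mol
V = nRT/P = 0.004714 × 0.08206 × 898.15 / 9.90 = 0.03509 L

0.0351 L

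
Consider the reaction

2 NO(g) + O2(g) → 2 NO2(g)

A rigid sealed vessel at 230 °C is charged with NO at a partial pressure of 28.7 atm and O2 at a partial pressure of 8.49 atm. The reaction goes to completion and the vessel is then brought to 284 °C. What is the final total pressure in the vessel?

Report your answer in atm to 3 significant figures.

At constant V, partial pressures at 230 °C are proportional to moles, so apply stoichiometry directly to pressures.
P(O2) required for 28.7 atm of NO = (1/2) × 28.7 = 14.35 atm; available 8.49 atm, so O2 is limiting.
P(NO) remaining = 28.7 − (2/1) × 8.49 = 11.72 atm
P(gaseous products) = (2)/1 × 8.49 = 16.98 atm
P_total at 230 °C = 11.72 + 16.98 = 28.70 atm
Scaling to 284 °C: P = 28.70 × 557.15/503.15 = 31.78 atm

31.8 atm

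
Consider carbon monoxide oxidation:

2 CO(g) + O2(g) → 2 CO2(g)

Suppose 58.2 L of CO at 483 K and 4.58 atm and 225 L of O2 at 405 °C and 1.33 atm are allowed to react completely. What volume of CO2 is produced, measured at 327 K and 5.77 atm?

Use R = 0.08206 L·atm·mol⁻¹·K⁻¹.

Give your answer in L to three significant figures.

n(CO) = PV/RT = (4.58 × 58.2) / (0.08206 × 483) = 6.725 mol
n(O2) = PV/RT = (1.33 × 225) / (0.08206 × 678.15) = 5.377 mol
For 6.725 mol CO, stoichiometry requires (1/2) × 6.725 = 3.362 mol O2; 5.377 mol is available, so CO is limiting.
n(CO2) = (2/2) × 6.725 = 6.725 mol
V(CO2) = nRT/P = 6.725 × 0.08206 × 327 / 5.77 = 31.27 L

31.3 L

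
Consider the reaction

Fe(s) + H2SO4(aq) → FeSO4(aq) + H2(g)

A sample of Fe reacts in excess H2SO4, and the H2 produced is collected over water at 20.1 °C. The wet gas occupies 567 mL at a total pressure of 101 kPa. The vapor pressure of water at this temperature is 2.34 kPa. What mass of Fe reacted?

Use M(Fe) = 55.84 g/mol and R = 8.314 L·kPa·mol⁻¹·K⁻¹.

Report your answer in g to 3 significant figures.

1.28 g

P(H2) = 101 − 2.34 = 98.66 kPa
n(H2) = PV/RT = (98.66 × 0.5670) / (8.314 × 293.25) = 0.02294 mol
n(Fe) = (1/1) × 0.02294 = 0.02294 mol
m(Fe) = 0.02294 × 55.84 = 1.281 g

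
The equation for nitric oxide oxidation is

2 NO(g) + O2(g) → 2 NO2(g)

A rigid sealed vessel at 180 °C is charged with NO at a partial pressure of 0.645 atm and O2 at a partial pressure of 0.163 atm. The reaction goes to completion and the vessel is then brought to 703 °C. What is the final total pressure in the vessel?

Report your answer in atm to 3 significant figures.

1.39 atm

With V and T fixed, P_i ∝ n_i, so the mole ratios apply directly to partial pressures at 180 °C.
P(O2) required for 0.645 atm of NO = (1/2) × 0.645 = 0.3225 atm; available 0.163 atm, so O2 is limiting.
P(NO) remaining = 0.645 − (2/1) × 0.163 = 0.3190 atm
P(gaseous products) = (2)/1 × 0.163 = 0.3260 atm
P_total at 180 °C = 0.3190 + 0.3260 = 0.6450 atm
Scaling to 703 °C: P = 0.6450 × 976.15/453.15 = 1.389 atm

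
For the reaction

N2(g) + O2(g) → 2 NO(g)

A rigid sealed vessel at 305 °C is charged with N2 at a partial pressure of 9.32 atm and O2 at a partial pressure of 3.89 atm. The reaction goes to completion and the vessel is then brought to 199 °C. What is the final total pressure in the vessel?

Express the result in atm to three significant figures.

Because the vessel is rigid and T is held at 305 °C, work the stoichiometry in partial pressures (P_i = n_iRT/V).
P(O2) required for 9.32 atm of N2 = (1/1) × 9.32 = 9.320 atm; available 3.89 atm, so O2 is limiting.
P(N2) remaining = 9.32 − (1/1) × 3.89 = 5.430 atm
P(gaseous products) = (2)/1 × 3.89 = 7.780 atm
P_total at 305 °C = 5.430 + 7.780 = 13.21 atm
Scaling to 199 °C: P = 13.21 × 472.15/578.15 = 10.79 atm

10.8 atm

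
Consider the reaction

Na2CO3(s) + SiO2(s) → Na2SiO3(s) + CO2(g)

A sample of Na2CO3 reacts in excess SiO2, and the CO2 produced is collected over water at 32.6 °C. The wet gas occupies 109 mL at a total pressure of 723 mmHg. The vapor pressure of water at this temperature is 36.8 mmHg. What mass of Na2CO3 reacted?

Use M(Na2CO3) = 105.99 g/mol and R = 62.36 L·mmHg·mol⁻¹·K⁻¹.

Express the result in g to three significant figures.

0.416 g

P(CO2) = 723 − 36.8 = 686.2 mmHg
n(CO2) = PV/RT = (686.2 × 0.1090) / (62.36 × 305.75) = 0.003923 mol
n(Na2CO3) = (1/1) × 0.003923 = 0.003923 mol
m(Na2CO3) = 0.003923 × 105.99 = 0.4158 g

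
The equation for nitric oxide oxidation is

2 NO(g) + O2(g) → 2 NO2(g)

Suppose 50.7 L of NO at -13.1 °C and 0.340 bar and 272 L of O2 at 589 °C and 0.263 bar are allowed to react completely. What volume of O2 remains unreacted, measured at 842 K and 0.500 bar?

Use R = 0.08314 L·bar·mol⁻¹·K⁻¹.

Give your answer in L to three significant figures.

n(NO) = PV/RT = (0.340 × 50.7) / (0.08314 × 260.05) = 0.7973 mol
n(O2) = PV/RT = (0.263 × 272) / (0.08314 × 862.15) = 0.9980 mol
For 0.7973 mol NO, stoichiometry requires (1/2) × 0.7973 = 0.3987 mol O2; 0.9980 mol is available, so NO is limiting.
n(O2) consumed = (1/2) × 0.7973 = 0.3987 mol; remaining = 0.9980 − 0.3987 = 0.5993 mol
V(O2) = nRT/P = 0.5993 × 0.08314 × 842 / 0.500 = 83.91 L

83.9 L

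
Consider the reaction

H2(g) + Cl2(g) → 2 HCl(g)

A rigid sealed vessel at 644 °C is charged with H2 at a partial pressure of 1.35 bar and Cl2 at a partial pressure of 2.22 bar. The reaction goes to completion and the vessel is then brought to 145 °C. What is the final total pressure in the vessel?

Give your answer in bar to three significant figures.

1.63 bar

Because the vessel is rigid and T is held at 644 °C, work the stoichiometry in partial pressures (P_i = n_iRT/V).
P(Cl2) required for 1.35 bar of H2 = (1/1) × 1.35 = 1.350 bar; available 2.22 bar, so H2 is limiting.
P(Cl2) remaining = 2.22 − (1/1) × 1.35 = 0.8700 bar
P(gaseous products) = (2)/1 × 1.35 = 2.700 bar
P_total at 644 °C = 0.8700 + 2.700 = 3.570 bar
Scaling to 145 °C: P = 3.570 × 418.15/917.15 = 1.628 bar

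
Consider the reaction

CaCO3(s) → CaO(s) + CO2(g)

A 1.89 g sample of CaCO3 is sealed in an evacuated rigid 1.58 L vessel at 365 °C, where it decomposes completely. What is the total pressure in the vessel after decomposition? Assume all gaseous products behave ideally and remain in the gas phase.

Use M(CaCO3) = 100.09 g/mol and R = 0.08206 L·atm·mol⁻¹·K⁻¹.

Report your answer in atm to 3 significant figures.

n(CaCO3) = 1.89 / 100.09 = 0.01888 mol
n(gas produced) = (1/1) × 0.01888 = 0.01888 mol
P = nRT/V = 0.01888 × 0.08206 × 638.15 / 1.58 = 0.6257 atm

0.626 atm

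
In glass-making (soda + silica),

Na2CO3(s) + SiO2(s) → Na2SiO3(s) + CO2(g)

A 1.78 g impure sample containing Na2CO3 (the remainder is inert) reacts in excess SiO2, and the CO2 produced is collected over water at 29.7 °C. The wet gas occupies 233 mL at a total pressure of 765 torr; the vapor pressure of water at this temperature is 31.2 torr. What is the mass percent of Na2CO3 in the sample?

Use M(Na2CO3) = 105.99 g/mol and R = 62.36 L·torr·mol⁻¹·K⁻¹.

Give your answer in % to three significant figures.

53.9 %

P(CO2) = 765 − 31.2 = 733.8 torr
n(CO2) = PV/RT = (733.8 × 0.2330) / (62.36 × 302.85) = 0.009053 mol
n(Na2CO3) = (1/1) × 0.009053 = 0.009053 mol
m(Na2CO3) = 0.009053 × 105.99 = 0.9595 g
%Na2CO3 = 0.9595 / 1.78 × 100 = 53.90%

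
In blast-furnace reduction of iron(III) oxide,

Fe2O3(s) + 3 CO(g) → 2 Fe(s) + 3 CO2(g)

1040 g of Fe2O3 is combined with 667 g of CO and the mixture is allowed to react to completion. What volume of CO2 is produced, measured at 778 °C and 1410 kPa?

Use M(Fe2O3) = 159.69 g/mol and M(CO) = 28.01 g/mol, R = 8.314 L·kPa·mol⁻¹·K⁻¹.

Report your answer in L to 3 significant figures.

121 L

n(Fe2O3) = 1040 / 159.69 = 6.513 mol
n(CO) = 667 / 28.01 = 23.81 mol
For 6.513 mol Fe2O3, stoichiometry requires (3/1) × 6.513 = 19.54 mol CO; 23.81 mol is available, so Fe2O3 is limiting.
n(CO2) = (3/1) × 6.513 = 19.54 mol
V(CO2) = nRT/P = 19.54 × 8.314 × 1051.15 / 1410 = 121.1 L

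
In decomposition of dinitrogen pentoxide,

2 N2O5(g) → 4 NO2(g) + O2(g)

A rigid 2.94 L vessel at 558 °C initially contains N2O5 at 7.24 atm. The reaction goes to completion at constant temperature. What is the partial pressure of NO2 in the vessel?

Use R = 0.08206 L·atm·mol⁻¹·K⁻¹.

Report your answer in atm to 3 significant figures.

n(N2O5)₀ = PV/RT = (7.24 × 2.94) / (0.08206 × 831.15) = 0.3121 mol
n(NO2) = (4/2) × 0.3121 = 0.6242 mol
P(NO2) = nRT/V = 0.6242 × 0.08206 × 831.15 / 2.94 = 14.48 atm

14.5 atm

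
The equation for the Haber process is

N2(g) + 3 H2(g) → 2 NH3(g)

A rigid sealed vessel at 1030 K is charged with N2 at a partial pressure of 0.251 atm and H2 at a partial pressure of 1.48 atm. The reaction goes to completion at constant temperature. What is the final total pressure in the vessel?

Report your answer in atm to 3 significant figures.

1.23 atm

At constant V, partial pressures at 1030 K are proportional to moles, so apply stoichiometry directly to pressures.
P(H2) required for 0.251 atm of N2 = (3/1) × 0.251 = 0.7530 atm; available 1.48 atm, so N2 is limiting.
P(H2) remaining = 1.48 − (3/1) × 0.251 = 0.7270 atm
P(gaseous products) = (2)/1 × 0.251 = 0.5020 atm
P_total at 1030 K = 0.7270 + 0.5020 = 1.229 atm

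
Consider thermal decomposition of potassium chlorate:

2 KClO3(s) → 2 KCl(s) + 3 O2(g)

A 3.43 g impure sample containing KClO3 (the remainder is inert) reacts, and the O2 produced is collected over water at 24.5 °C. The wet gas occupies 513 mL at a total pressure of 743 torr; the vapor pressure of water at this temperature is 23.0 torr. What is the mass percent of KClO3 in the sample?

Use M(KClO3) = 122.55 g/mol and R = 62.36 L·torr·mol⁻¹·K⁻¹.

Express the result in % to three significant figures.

P(O2) = 743 − 23.0 = 720.0 torr
n(O2) = PV/RT = (720.0 × 0.5130) / (62.36 × 297.65) = 0.01990 mol
n(KClO3) = (2/3) × 0.01990 = 0.01327 mol
m(KClO3) = 0.01327 × 122.55 = 1.626 g
%KClO3 = 1.626 / 3.43 × 100 = 47.41%

47.4 %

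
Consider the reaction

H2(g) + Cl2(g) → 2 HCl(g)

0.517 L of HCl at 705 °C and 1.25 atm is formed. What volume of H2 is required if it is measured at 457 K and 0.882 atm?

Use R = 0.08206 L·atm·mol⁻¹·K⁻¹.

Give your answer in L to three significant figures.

n(HCl) = PV/RT = (1.25 × 0.517) / (0.08206 × 978.15) = 0.008051 mol
n(H2) = (1/2) × 0.008051 = 0.004026 mol
V = nRT/P = 0.004026 × 0.08206 × 457 / 0.882 = 0.1712 L

0.171 L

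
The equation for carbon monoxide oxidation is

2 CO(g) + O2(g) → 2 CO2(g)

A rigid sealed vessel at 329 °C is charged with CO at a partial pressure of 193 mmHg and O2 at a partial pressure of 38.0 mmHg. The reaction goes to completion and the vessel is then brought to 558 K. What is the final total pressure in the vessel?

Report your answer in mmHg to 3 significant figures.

179 mmHg

Because the vessel is rigid and T is held at 329 °C, work the stoichiometry in partial pressures (P_i = n_iRT/V).
P(O2) required for 193 mmHg of CO = (1/2) × 193 = 96.50 mmHg; available 38.0 mmHg, so O2 is limiting.
P(CO) remaining = 193 − (2/1) × 38.0 = 117.0 mmHg
P(gaseous products) = (2)/1 × 38.0 = 76.00 mmHg
P_total at 329 °C = 117.0 + 76.00 = 193.0 mmHg
Scaling to 558 K: P = 193.0 × 558/602.15 = 178.8 mmHg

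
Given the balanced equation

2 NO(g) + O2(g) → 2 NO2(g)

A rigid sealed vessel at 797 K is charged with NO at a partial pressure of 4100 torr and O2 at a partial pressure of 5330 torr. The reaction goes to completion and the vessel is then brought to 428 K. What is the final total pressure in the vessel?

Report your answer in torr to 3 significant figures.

Because the vessel is rigid and T is held at 797 K, work the stoichiometry in partial pressures (P_i = n_iRT/V).
P(O2) required for 4100 torr of NO = (1/2) × 4100 = 2050 torr; available 5330 torr, so NO is limiting.
P(O2) remaining = 5330 − (1/2) × 4100 = 3280 torr
P(gaseous products) = (2)/2 × 4100 = 4100 torr
P_total at 797 K = 3280 + 4100 = 7380 torr
Scaling to 428 K: P = 7380 × 428/797 = 3963 torr

3960 torr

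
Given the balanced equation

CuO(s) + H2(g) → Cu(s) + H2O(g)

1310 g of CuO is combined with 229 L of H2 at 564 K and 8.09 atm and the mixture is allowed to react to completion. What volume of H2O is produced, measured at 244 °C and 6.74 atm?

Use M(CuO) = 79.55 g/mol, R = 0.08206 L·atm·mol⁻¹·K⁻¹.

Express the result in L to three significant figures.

n(CuO) = 1310 / 79.55 = 16.47 mol
n(H2) = PV/RT = (8.09 × 229) / (0.08206 × 564) = 40.03 mol
For 16.47 mol CuO, stoichiometry requires (1/1) × 16.47 = 16.47 mol H2; 40.03 mol is available, so CuO is limiting.
n(H2O) = (1/1) × 16.47 = 16.47 mol
V(H2O) = nRT/P = 16.47 × 0.08206 × 517.15 / 6.74 = 103.7 L

104 L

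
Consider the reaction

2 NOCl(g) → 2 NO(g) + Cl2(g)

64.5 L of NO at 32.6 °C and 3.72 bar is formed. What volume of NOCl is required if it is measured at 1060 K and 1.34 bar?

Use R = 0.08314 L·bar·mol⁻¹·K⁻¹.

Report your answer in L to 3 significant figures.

621 L

n(NO) = PV/RT = (3.72 × 64.5) / (0.08314 × 305.75) = 9.439 mol
n(NOCl) = (2/2) × 9.439 = 9.439 mol
V = nRT/P = 9.439 × 0.08314 × 1060 / 1.34 = 620.8 L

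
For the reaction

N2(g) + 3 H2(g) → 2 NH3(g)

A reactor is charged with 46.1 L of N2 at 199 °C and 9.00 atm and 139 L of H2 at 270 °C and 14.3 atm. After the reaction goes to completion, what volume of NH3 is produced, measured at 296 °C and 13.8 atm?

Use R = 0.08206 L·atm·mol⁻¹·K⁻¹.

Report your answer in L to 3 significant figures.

n(N2) = PV/RT = (9.00 × 46.1) / (0.08206 × 472.15) = 10.71 mol
n(H2) = PV/RT = (14.3 × 139) / (0.08206 × 543.15) = 44.60 mol
For 10.71 mol N2, stoichiometry requires (3/1) × 10.71 = 32.13 mol H2; 44.60 mol is available, so N2 is limiting.
n(NH3) = (2/1) × 10.71 = 21.42 mol
V(NH3) = nRT/P = 21.42 × 0.08206 × 569.15 / 13.8 = 72.49 L

72.5 L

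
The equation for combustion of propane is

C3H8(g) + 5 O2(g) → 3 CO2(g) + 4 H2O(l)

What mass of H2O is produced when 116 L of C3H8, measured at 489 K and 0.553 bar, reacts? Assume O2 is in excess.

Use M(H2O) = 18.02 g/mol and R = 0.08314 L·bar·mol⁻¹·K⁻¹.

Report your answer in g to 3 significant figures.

114 g

n(C3H8) = PV/RT = (0.553 × 116) / (0.08314 × 489) = 1.578 mol
n(H2O) = (4/1) × 1.578 = 6.312 mol
m(H2O) = 6.312 × 18.02 = 113.7 g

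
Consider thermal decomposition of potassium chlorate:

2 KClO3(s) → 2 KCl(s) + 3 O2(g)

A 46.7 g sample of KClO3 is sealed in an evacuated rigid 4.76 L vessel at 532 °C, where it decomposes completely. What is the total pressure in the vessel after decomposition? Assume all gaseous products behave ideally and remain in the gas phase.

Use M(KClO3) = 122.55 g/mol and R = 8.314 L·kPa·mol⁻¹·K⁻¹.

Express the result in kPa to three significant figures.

804 kPa

n(KClO3) = 46.7 / 122.55 = 0.3811 mol
n(gas produced) = (3/2) × 0.3811 = 0.5716 mol
P = nRT/V = 0.5716 × 8.314 × 805.15 / 4.76 = 803.8 kPa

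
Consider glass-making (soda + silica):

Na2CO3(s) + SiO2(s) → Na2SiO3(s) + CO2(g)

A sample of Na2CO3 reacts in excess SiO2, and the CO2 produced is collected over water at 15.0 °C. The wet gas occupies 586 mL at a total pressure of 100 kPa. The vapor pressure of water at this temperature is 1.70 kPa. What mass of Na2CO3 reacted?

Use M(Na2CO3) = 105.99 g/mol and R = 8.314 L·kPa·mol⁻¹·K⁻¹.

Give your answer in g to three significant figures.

P(CO2) = 100 − 1.70 = 98.30 kPa
n(CO2) = PV/RT = (98.30 × 0.5860) / (8.314 × 288.15) = 0.02404 mol
n(Na2CO3) = (1/1) × 0.02404 = 0.02404 mol
m(Na2CO3) = 0.02404 × 105.99 = 2.548 g

2.55 g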